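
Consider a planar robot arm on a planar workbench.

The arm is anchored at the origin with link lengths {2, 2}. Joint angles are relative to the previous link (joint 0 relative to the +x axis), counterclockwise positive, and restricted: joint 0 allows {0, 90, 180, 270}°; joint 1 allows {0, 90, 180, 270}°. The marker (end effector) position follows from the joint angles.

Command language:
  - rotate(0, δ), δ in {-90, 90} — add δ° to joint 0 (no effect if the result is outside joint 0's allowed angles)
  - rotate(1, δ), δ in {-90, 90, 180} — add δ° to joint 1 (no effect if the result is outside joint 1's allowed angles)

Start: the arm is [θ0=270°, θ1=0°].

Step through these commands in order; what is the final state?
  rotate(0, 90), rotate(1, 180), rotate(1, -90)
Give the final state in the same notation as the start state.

start: [θ0=270°, θ1=0°]
t=1 rotate(0, 90) ⇒ [θ0=0°, θ1=0°]
t=2 rotate(1, 180) ⇒ [θ0=0°, θ1=180°]
t=3 rotate(1, -90) ⇒ [θ0=0°, θ1=90°]

[θ0=0°, θ1=90°]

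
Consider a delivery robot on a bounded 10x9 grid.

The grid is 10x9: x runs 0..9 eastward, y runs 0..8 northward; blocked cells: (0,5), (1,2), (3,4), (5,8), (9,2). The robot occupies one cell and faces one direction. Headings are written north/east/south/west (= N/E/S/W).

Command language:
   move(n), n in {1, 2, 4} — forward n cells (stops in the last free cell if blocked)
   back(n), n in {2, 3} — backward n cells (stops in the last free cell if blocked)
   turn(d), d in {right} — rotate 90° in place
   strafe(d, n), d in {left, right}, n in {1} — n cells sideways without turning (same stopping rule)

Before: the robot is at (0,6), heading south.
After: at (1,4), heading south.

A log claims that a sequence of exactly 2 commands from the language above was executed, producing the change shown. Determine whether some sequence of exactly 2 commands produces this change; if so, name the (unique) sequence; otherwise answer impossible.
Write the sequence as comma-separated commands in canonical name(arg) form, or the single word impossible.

strafe(left, 1), move(2)

key: order matters: swapping strafe(left, 1) and move(2) lands elsewhere
from: at (0,6), heading south
[1] after strafe(left, 1): at (1,6), heading south
[2] after move(2): at (1,4), heading south
no other 2-command option fits: unique.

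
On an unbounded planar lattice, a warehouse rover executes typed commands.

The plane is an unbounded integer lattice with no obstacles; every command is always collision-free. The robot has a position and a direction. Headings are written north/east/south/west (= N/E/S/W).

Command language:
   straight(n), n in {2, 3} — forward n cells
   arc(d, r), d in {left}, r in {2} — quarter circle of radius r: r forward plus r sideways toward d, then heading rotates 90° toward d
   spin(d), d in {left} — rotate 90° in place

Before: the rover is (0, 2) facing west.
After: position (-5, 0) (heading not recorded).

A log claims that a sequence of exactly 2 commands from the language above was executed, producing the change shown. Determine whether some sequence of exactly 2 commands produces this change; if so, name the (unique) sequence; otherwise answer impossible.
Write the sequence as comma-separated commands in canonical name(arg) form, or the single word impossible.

straight(3), arc(left, 2)

key: order matters: swapping straight(3) and arc(left, 2) lands elsewhere
initial: (0, 2) facing west
step 1 (straight(3)): (-3, 2) facing west
step 2 (arc(left, 2)): (-5, 0) facing south
uniquely the one of 16 2-step routes that fits.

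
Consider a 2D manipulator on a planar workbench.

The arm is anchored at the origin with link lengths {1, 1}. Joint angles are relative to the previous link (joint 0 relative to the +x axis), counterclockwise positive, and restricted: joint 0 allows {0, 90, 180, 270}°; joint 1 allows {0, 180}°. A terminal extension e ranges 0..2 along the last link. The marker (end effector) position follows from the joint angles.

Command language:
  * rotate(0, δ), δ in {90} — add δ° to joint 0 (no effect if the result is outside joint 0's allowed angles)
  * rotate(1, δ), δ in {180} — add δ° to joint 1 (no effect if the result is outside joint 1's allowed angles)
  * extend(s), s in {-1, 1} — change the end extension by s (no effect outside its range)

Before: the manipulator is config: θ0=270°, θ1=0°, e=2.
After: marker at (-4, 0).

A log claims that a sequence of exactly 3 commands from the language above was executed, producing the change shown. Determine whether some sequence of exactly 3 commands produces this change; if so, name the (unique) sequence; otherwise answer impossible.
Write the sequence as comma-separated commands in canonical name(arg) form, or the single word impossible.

start: config: θ0=270°, θ1=0°, e=2
1. rotate(0, 90) → config: θ0=0°, θ1=0°, e=2
2. rotate(0, 90) → config: θ0=90°, θ1=0°, e=2
3. rotate(0, 90) → config: θ0=180°, θ1=0°, e=2
no rival 3-sequence matches.

rotate(0, 90), rotate(0, 90), rotate(0, 90)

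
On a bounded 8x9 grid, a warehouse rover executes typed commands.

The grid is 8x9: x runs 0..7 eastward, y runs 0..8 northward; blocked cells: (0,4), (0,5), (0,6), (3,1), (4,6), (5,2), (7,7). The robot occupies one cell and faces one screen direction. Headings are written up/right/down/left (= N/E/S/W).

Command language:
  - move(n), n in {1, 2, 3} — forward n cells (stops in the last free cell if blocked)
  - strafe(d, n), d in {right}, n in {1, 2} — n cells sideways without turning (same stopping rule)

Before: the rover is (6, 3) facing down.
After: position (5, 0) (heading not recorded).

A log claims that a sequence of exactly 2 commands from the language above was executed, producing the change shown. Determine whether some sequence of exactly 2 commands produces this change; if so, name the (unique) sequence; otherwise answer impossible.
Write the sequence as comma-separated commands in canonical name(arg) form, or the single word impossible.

key: order matters: swapping move(3) and strafe(right, 1) lands elsewhere
from: (6, 3) facing down
step 1 (move(3)): (6, 0) facing down
step 2 (strafe(right, 1)): (5, 0) facing down
uniquely the one of 25 2-step routes that fits.

move(3), strafe(right, 1)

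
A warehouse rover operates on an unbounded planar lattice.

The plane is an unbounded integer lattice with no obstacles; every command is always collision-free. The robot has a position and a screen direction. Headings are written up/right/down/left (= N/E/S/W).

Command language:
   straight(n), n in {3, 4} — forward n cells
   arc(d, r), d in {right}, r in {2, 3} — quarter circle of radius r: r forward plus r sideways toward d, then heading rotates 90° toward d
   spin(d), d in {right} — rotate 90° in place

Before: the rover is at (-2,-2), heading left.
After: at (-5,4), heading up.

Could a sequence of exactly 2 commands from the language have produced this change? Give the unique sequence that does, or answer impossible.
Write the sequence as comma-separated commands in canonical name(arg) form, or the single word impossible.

arc(right, 3), straight(3)

key: running straight(3) before arc(right, 3) would end elsewhere — order is forced
initial: at (-2,-2), heading left
t=1 arc(right, 3) ⇒ at (-5,1), heading up
t=2 straight(3) ⇒ at (-5,4), heading up
no rival 2-sequence matches.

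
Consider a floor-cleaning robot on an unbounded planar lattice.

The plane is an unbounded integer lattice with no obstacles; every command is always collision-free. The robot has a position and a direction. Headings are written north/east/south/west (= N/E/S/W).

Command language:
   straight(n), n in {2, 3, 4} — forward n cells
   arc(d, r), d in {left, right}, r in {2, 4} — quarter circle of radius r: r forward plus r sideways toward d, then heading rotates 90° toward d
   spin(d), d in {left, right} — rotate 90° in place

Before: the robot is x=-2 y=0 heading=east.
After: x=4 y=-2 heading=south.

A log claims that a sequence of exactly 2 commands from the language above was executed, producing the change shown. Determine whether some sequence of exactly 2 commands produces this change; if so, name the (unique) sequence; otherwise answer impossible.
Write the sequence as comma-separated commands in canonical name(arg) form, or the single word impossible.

straight(4), arc(right, 2)

key: running arc(right, 2) before straight(4) would end elsewhere — order is forced
from: x=-2 y=0 heading=east
[1] after straight(4): x=2 y=0 heading=east
[2] after arc(right, 2): x=4 y=-2 heading=south
no other 2-command option fits: unique.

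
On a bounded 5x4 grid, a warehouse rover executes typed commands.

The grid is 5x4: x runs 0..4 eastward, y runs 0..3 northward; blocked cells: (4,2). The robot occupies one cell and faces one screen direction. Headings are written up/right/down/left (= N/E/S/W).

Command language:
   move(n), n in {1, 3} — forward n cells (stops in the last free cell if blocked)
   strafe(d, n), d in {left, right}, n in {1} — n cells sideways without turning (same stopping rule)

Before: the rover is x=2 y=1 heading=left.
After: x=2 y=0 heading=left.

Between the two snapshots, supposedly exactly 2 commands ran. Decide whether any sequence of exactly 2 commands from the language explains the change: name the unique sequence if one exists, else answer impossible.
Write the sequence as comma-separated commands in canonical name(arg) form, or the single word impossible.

strafe(left, 1), strafe(left, 1)

key: the second strafe(left, 1) runs into the grid edge before its full distance
t0: x=2 y=1 heading=left
[1] after strafe(left, 1): x=2 y=0 heading=left
[2] after strafe(left, 1): x=2 y=0 heading=left
no rival 2-sequence matches.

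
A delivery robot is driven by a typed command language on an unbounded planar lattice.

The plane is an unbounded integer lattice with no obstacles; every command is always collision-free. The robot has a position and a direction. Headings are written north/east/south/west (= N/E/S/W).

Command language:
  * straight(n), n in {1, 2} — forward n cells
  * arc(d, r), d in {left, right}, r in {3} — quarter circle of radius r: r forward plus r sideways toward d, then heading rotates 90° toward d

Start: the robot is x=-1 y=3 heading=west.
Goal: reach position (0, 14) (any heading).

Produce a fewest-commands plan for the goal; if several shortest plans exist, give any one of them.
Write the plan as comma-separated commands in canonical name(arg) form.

start: x=-1 y=3 heading=west
t=1 straight(2) ⇒ x=-3 y=3 heading=west
t=2 arc(right, 3) ⇒ x=-6 y=6 heading=north
t=3 straight(2) ⇒ x=-6 y=8 heading=north
t=4 arc(right, 3) ⇒ x=-3 y=11 heading=east
t=5 arc(left, 3) ⇒ x=0 y=14 heading=north
nothing shorter than 5 reaches the goal.

straight(2), arc(right, 3), straight(2), arc(right, 3), arc(left, 3)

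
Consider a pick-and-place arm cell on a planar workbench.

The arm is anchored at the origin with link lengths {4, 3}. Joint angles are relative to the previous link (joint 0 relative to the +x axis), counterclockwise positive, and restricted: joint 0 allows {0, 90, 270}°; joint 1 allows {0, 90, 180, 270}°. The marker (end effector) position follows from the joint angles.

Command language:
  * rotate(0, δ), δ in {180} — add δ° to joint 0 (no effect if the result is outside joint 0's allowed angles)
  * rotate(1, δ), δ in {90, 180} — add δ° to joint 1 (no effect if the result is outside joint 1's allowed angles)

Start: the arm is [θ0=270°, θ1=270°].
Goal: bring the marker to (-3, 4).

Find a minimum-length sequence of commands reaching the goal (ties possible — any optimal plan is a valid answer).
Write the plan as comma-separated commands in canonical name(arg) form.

rotate(1, 180), rotate(0, 180)

t0: [θ0=270°, θ1=270°]
1. rotate(1, 180) → [θ0=270°, θ1=90°]
2. rotate(0, 180) → [θ0=90°, θ1=90°]
shorter routes all fall short; 2 is best.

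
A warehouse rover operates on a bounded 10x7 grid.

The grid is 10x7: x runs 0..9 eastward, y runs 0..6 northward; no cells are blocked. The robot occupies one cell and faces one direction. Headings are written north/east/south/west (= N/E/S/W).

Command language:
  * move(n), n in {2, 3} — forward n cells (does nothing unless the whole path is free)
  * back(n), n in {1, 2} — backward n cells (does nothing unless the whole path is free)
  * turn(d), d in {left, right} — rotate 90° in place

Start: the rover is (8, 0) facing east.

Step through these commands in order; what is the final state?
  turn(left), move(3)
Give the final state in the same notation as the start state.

begin: (8, 0) facing east
1. turn(left) → (8, 0) facing north
2. move(3) → (8, 3) facing north

(8, 3) facing north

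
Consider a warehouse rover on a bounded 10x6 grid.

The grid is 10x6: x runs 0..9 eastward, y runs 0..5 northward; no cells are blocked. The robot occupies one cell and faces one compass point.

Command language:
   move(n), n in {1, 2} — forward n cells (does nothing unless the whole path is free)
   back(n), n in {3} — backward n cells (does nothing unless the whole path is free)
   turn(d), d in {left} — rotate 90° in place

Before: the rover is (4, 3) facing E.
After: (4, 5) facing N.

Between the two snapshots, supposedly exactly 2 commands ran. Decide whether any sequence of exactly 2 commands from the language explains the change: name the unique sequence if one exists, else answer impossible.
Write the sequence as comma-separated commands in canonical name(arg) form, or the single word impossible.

key: running move(2) before turn(left) would end elsewhere — order is forced
initial: (4, 3) facing E
1. turn(left) → (4, 3) facing N
2. move(2) → (4, 5) facing N
no other 2-command option fits: unique.

turn(left), move(2)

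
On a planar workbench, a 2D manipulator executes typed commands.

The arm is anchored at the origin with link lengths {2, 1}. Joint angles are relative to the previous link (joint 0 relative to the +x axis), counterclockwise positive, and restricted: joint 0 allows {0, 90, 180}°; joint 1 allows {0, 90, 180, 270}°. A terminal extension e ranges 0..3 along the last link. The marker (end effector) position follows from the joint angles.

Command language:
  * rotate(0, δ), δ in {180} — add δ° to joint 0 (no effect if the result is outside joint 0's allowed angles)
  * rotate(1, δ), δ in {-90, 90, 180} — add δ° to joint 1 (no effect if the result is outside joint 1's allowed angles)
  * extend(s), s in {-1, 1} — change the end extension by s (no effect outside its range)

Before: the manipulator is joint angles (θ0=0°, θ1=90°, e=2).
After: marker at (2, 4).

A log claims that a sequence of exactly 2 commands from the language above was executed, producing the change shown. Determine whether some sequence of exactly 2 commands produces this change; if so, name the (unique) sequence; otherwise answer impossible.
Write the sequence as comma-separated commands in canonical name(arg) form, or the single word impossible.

extend(1), extend(1)

begin: joint angles (θ0=0°, θ1=90°, e=2)
1. extend(1) → joint angles (θ0=0°, θ1=90°, e=3)
2. extend(1) → joint angles (θ0=0°, θ1=90°, e=3)
no rival 2-sequence matches.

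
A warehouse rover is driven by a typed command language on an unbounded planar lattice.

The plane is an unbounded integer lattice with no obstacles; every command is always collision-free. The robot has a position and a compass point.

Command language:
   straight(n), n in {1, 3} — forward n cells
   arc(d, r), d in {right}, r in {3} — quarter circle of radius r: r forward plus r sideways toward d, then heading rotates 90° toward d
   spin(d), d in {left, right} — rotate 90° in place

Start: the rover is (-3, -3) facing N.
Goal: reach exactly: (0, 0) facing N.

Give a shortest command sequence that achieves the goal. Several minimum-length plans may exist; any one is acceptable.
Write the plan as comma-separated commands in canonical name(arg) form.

initial: (-3, -3) facing N
1. arc(right, 3) → (0, 0) facing E
2. spin(left) → (0, 0) facing N
shorter routes all fall short; 2 is best.

arc(right, 3), spin(left)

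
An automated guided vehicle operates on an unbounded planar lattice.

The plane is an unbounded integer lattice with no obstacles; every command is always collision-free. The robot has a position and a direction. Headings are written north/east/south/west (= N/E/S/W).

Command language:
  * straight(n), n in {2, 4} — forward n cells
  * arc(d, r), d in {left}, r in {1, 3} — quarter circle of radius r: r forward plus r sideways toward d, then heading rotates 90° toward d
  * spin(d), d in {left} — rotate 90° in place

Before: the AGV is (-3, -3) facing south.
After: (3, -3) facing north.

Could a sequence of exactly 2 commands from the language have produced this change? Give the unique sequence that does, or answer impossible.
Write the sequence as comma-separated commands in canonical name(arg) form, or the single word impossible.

key: position moved to (3,-3) AND the heading swung to N — translation plus rotation needed
start: (-3, -3) facing south
step 1 (arc(left, 3)): (0, -6) facing east
step 2 (arc(left, 3)): (3, -3) facing north
all 25 alternatives checked — unique.

arc(left, 3), arc(left, 3)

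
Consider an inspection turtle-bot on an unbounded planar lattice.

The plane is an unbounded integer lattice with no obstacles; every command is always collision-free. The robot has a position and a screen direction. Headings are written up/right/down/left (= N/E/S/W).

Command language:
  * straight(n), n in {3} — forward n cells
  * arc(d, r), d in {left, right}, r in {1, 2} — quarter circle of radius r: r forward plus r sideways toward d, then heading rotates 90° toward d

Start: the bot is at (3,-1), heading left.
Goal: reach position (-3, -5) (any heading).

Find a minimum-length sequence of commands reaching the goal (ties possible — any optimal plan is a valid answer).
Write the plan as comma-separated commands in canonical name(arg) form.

t0: at (3,-1), heading left
t=1 straight(3) ⇒ at (0,-1), heading left
t=2 straight(3) ⇒ at (-3,-1), heading left
t=3 arc(left, 2) ⇒ at (-5,-3), heading down
t=4 arc(left, 2) ⇒ at (-3,-5), heading right
shorter routes all fall short; 4 is best.

straight(3), straight(3), arc(left, 2), arc(left, 2)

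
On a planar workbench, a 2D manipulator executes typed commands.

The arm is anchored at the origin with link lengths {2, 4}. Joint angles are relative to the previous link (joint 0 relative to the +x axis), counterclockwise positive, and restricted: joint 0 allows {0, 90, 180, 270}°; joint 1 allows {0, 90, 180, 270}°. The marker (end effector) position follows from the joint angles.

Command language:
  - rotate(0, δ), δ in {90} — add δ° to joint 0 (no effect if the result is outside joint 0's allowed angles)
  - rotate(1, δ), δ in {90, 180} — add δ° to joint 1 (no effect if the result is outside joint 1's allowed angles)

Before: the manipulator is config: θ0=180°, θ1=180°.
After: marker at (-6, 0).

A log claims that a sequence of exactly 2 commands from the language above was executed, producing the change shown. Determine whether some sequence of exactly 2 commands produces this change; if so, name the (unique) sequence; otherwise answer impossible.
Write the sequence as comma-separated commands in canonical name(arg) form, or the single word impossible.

rotate(1, 90), rotate(1, 90)

start: config: θ0=180°, θ1=180°
1. rotate(1, 90) → config: θ0=180°, θ1=270°
2. rotate(1, 90) → config: θ0=180°, θ1=0°
no rival 2-sequence matches.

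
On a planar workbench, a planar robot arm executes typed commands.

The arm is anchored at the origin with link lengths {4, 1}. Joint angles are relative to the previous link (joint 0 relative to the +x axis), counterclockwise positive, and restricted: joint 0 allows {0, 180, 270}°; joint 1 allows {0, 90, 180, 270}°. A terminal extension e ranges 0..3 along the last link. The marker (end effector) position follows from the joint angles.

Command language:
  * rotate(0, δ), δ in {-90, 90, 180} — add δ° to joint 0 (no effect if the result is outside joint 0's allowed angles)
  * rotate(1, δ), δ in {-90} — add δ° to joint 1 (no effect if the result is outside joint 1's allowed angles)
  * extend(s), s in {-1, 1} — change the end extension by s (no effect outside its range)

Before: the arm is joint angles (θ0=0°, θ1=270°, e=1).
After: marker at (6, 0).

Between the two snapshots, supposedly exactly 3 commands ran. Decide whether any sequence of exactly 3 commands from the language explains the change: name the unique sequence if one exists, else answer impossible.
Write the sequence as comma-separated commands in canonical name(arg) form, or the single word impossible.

start: joint angles (θ0=0°, θ1=270°, e=1)
t=1 rotate(1, -90) ⇒ joint angles (θ0=0°, θ1=180°, e=1)
t=2 rotate(1, -90) ⇒ joint angles (θ0=0°, θ1=90°, e=1)
t=3 rotate(1, -90) ⇒ joint angles (θ0=0°, θ1=0°, e=1)
no rival 3-sequence matches.

rotate(1, -90), rotate(1, -90), rotate(1, -90)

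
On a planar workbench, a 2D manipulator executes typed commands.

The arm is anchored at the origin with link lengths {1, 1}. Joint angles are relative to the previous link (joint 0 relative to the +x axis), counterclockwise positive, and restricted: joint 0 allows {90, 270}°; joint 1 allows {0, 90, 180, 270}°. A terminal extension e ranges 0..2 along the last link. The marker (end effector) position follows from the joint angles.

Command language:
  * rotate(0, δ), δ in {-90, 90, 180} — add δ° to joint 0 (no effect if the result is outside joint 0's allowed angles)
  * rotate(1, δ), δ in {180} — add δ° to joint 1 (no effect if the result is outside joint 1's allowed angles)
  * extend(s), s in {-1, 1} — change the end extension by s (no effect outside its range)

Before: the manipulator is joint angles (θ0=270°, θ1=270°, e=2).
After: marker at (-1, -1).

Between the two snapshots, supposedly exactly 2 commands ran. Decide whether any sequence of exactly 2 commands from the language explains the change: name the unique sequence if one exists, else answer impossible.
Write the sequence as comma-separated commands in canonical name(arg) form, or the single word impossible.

extend(-1), extend(-1)

t0: joint angles (θ0=270°, θ1=270°, e=2)
t=1 extend(-1) ⇒ joint angles (θ0=270°, θ1=270°, e=1)
t=2 extend(-1) ⇒ joint angles (θ0=270°, θ1=270°, e=0)
all 36 alternatives checked — unique.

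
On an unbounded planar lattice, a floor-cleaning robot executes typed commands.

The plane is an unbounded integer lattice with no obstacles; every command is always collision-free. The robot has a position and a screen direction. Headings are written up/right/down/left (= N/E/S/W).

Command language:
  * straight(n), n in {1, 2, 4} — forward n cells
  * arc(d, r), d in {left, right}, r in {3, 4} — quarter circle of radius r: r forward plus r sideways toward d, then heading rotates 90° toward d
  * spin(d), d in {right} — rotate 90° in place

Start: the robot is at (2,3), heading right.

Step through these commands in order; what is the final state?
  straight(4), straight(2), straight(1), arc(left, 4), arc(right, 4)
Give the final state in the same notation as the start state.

at (17,11), heading right

begin: at (2,3), heading right
1. straight(4) → at (6,3), heading right
2. straight(2) → at (8,3), heading right
3. straight(1) → at (9,3), heading right
4. arc(left, 4) → at (13,7), heading up
5. arc(right, 4) → at (17,11), heading right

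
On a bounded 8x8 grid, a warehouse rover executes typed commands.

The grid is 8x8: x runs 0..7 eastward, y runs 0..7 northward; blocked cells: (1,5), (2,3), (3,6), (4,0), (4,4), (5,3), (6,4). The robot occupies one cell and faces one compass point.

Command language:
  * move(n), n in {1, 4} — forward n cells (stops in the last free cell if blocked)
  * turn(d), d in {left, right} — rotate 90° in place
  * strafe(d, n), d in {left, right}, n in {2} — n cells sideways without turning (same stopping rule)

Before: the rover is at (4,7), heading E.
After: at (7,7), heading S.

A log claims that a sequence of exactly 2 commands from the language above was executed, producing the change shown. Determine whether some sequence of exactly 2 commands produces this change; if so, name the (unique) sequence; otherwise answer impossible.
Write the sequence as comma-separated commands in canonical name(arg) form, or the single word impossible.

move(4), turn(right)

key: running turn(right) before move(4) would end elsewhere — order is forced
t0: at (4,7), heading E
1. move(4) → at (7,7), heading E
2. turn(right) → at (7,7), heading S
all 36 alternatives checked — unique.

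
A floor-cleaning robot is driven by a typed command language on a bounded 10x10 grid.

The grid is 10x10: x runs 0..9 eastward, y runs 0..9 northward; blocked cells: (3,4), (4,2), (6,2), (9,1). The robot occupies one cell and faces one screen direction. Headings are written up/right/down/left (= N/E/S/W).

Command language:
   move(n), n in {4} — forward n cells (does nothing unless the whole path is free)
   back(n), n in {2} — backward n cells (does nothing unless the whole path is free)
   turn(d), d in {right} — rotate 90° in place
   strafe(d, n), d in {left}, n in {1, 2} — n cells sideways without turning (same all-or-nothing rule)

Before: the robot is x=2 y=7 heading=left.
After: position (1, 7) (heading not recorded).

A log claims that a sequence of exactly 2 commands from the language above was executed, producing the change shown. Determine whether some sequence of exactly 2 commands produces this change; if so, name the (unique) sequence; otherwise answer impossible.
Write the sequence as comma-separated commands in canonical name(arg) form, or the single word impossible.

key: running strafe(left, 1) before turn(right) would end elsewhere — order is forced
t0: x=2 y=7 heading=left
1. turn(right) → x=2 y=7 heading=up
2. strafe(left, 1) → x=1 y=7 heading=up
all 25 alternatives checked — unique.

turn(right), strafe(left, 1)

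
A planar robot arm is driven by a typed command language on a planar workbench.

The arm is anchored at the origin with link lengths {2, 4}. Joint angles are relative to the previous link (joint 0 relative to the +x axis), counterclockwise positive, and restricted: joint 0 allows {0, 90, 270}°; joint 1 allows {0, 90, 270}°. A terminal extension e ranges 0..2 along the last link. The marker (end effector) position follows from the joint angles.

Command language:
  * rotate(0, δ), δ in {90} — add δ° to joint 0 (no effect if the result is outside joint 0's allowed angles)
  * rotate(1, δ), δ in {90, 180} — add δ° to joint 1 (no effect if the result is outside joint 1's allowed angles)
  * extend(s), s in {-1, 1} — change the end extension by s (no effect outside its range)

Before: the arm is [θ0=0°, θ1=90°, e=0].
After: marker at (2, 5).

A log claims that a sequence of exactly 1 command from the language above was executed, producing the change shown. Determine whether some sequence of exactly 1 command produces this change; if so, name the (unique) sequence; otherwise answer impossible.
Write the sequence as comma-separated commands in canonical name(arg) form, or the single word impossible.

t0: [θ0=0°, θ1=90°, e=0]
[1] after extend(1): [θ0=0°, θ1=90°, e=1]
no rival 1-sequence matches.

extend(1)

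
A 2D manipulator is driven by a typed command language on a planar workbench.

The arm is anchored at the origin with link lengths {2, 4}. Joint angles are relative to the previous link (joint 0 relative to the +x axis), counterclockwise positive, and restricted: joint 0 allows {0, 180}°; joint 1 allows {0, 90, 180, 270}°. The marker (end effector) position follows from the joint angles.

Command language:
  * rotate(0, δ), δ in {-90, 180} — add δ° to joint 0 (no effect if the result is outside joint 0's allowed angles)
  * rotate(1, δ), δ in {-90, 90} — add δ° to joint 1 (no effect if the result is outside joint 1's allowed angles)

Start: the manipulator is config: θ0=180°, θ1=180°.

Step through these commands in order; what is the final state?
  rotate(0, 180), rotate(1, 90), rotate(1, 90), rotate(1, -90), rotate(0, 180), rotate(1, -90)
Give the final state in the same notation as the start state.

config: θ0=180°, θ1=180°

from: config: θ0=180°, θ1=180°
1. rotate(0, 180) → config: θ0=0°, θ1=180°
2. rotate(1, 90) → config: θ0=0°, θ1=270°
3. rotate(1, 90) → config: θ0=0°, θ1=0°
4. rotate(1, -90) → config: θ0=0°, θ1=270°
5. rotate(0, 180) → config: θ0=180°, θ1=270°
6. rotate(1, -90) → config: θ0=180°, θ1=180°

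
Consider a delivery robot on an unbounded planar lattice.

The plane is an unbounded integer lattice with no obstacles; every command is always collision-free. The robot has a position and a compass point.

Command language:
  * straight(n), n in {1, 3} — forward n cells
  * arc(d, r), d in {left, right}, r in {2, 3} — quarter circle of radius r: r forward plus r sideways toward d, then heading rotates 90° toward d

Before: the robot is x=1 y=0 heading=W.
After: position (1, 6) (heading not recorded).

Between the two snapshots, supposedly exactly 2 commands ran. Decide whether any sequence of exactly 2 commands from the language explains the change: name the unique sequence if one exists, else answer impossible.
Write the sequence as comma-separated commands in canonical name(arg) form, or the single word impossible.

arc(right, 3), arc(right, 3)

initial: x=1 y=0 heading=W
t=1 arc(right, 3) ⇒ x=-2 y=3 heading=N
t=2 arc(right, 3) ⇒ x=1 y=6 heading=E
no other 2-command option fits: unique.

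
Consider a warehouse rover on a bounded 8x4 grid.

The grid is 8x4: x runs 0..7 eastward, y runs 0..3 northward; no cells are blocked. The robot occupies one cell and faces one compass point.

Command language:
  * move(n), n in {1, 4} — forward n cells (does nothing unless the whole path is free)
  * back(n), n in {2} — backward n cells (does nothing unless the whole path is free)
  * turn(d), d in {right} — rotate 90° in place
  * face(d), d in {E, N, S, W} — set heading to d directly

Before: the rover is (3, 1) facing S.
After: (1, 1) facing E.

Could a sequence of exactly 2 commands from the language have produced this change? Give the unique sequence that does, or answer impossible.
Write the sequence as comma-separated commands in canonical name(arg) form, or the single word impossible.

key: cell and facing (now E) both changed — the 2 commands mix motion and turning
from: (3, 1) facing S
step 1 (face(E)): (3, 1) facing E
step 2 (back(2)): (1, 1) facing E
all 64 alternatives checked — unique.

face(E), back(2)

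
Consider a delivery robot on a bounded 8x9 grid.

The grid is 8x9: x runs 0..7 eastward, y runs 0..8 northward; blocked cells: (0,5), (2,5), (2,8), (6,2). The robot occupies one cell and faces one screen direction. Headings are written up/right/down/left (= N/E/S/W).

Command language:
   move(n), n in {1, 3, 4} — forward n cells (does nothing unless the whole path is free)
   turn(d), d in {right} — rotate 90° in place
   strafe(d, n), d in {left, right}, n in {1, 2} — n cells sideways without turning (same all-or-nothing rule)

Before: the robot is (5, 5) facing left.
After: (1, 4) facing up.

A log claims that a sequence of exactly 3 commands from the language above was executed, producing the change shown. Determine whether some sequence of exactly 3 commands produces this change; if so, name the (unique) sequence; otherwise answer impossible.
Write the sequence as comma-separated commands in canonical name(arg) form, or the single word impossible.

strafe(left, 1), move(4), turn(right)

key: running turn(right) before strafe(left, 1) would end elsewhere — order is forced
from: (5, 5) facing left
step 1 (strafe(left, 1)): (5, 4) facing left
step 2 (move(4)): (1, 4) facing left
step 3 (turn(right)): (1, 4) facing up
no rival 3-sequence matches.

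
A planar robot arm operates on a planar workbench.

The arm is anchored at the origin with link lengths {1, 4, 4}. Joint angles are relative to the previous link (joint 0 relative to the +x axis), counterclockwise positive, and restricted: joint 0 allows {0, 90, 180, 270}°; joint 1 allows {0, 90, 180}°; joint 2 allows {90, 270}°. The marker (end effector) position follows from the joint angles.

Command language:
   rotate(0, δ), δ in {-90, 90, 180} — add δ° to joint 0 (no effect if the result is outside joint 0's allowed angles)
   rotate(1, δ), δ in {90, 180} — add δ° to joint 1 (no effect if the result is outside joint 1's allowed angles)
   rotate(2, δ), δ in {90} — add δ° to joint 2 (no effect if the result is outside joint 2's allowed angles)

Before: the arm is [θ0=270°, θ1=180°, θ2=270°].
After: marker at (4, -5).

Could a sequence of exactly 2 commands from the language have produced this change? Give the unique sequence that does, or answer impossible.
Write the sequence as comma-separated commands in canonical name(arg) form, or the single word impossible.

key: order matters: swapping rotate(1, 180) and rotate(1, 90) lands elsewhere
initial: [θ0=270°, θ1=180°, θ2=270°]
step 1 (rotate(1, 180)): [θ0=270°, θ1=0°, θ2=270°]
step 2 (rotate(1, 90)): [θ0=270°, θ1=90°, θ2=270°]
no rival 2-sequence matches.

rotate(1, 180), rotate(1, 90)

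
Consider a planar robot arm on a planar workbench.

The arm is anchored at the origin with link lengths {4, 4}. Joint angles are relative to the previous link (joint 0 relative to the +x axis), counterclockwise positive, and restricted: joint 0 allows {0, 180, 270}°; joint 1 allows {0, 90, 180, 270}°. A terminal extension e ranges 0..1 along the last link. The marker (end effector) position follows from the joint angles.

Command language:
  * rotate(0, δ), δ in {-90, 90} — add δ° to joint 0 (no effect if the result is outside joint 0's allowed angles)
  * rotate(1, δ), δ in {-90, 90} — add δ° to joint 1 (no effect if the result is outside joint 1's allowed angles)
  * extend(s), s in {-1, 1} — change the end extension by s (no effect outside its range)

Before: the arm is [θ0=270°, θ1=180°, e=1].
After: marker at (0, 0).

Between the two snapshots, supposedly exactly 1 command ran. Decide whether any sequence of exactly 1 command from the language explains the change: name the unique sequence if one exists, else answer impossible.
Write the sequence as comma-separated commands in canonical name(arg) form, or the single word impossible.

from: [θ0=270°, θ1=180°, e=1]
t=1 extend(-1) ⇒ [θ0=270°, θ1=180°, e=0]
no rival 1-sequence matches.

extend(-1)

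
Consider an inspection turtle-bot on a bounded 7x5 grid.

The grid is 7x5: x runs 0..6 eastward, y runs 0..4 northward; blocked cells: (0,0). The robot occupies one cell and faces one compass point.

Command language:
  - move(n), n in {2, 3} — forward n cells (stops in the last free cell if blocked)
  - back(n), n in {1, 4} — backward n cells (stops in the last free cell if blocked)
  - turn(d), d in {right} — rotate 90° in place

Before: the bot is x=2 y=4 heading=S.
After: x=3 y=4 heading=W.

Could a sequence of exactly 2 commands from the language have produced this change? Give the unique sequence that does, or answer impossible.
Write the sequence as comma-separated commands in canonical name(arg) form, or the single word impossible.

key: cell and facing (now W) both changed — the 2 commands mix motion and turning
initial: x=2 y=4 heading=S
step 1 (turn(right)): x=2 y=4 heading=W
step 2 (back(1)): x=3 y=4 heading=W
uniquely the one of 25 2-step routes that fits.

turn(right), back(1)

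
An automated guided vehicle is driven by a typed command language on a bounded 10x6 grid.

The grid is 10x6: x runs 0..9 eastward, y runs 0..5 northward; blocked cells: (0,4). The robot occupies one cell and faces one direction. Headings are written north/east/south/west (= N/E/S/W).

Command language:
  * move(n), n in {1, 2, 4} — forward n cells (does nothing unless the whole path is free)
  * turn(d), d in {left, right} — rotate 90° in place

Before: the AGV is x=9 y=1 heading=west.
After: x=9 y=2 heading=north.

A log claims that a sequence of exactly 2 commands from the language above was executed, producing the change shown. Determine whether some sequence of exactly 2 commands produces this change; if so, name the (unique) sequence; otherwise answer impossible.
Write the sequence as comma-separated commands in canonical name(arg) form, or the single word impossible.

key: cell and facing (now N) both changed — the 2 commands mix motion and turning
from: x=9 y=1 heading=west
1. turn(right) → x=9 y=1 heading=north
2. move(1) → x=9 y=2 heading=north
no other 2-command option fits: unique.

turn(right), move(1)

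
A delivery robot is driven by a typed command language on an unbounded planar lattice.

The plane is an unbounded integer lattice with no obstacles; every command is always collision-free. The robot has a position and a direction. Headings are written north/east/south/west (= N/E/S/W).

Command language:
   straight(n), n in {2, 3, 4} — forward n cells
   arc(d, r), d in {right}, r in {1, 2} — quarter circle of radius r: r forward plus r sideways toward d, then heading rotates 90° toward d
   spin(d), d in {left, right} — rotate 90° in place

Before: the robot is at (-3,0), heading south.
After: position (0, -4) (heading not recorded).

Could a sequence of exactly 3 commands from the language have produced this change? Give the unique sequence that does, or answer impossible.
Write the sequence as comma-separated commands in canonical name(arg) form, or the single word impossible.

key: order matters: swapping straight(4) and straight(3) lands elsewhere
from: at (-3,0), heading south
step 1 (straight(4)): at (-3,-4), heading south
step 2 (spin(left)): at (-3,-4), heading east
step 3 (straight(3)): at (0,-4), heading east
no other 3-command option fits: unique.

straight(4), spin(left), straight(3)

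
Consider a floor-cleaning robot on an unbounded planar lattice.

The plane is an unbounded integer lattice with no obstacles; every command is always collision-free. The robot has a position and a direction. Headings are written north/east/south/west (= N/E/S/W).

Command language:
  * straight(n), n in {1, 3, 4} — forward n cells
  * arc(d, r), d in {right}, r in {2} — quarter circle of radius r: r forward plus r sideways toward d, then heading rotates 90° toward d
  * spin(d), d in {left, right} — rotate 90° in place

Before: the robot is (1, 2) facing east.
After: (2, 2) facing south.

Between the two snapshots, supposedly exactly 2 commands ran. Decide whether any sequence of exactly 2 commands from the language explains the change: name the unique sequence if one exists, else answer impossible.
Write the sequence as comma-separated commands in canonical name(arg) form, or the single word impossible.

straight(1), spin(right)

key: cell and facing (now S) both changed — the 2 commands mix motion and turning
from: (1, 2) facing east
t=1 straight(1) ⇒ (2, 2) facing east
t=2 spin(right) ⇒ (2, 2) facing south
all 36 alternatives checked — unique.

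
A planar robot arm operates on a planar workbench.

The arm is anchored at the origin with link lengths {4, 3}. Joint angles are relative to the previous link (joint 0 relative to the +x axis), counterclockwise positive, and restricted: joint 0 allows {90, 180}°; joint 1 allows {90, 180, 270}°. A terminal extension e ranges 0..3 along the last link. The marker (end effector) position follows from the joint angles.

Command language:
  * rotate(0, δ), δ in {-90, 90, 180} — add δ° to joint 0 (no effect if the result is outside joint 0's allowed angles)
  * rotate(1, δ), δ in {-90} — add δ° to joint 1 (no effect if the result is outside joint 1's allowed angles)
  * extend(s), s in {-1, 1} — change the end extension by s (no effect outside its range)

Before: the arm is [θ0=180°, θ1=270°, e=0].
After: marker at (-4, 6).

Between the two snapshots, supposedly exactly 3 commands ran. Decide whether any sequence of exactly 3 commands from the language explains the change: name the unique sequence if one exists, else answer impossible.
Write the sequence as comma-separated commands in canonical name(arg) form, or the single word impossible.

extend(1), extend(1), extend(1)

start: [θ0=180°, θ1=270°, e=0]
t=1 extend(1) ⇒ [θ0=180°, θ1=270°, e=1]
t=2 extend(1) ⇒ [θ0=180°, θ1=270°, e=2]
t=3 extend(1) ⇒ [θ0=180°, θ1=270°, e=3]
all 216 alternatives checked — unique.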